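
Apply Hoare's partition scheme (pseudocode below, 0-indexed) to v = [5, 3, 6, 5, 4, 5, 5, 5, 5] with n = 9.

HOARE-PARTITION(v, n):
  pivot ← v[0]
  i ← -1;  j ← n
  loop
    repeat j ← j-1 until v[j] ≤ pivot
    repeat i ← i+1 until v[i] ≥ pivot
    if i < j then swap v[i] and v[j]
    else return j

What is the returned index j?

pivot = v[0] = 5; i = -1, j = 9
j→8 (v[8]=5≤5), i→0 (v[0]=5≥5); i<j, swap → [5, 3, 6, 5, 4, 5, 5, 5, 5]
j→7 (v[7]=5≤5), i→2 (v[2]=6≥5); i<j, swap → [5, 3, 5, 5, 4, 5, 5, 6, 5]
j→6 (v[6]=5≤5), i→3 (v[3]=5≥5); i<j, swap → [5, 3, 5, 5, 4, 5, 5, 6, 5]
j→5, i→5; i≥j, return j=5. v = [5, 3, 5, 5, 4, 5, 5, 6, 5]

5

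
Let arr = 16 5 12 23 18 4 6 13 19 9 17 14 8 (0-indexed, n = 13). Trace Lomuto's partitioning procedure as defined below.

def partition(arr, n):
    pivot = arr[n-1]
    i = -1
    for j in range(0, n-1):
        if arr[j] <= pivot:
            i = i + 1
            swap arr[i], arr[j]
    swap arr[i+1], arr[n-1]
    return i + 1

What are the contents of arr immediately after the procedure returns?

pivot=8, i=-1
j=0: 16>8, skip
j=1: 5≤8, i=0, swap(0,1) ⇒ 5 16 12 23 18 4 6 13 19 9 17 14 8
j=2: 12>8, skip
j=3: 23>8, skip
j=4: 18>8, skip
j=5: 4≤8, i=1, swap(1,5) ⇒ 5 4 12 23 18 16 6 13 19 9 17 14 8
j=6: 6≤8, i=2, swap(2,6) ⇒ 5 4 6 23 18 16 12 13 19 9 17 14 8
j=7: 13>8, skip
j=8: 19>8, skip
j=9: 9>8, skip
j=10: 17>8, skip
j=11: 14>8, skip
swap(3,12) ⇒ 5 4 6 8 18 16 12 13 19 9 17 14 23; return 3

5 4 6 8 18 16 12 13 19 9 17 14 23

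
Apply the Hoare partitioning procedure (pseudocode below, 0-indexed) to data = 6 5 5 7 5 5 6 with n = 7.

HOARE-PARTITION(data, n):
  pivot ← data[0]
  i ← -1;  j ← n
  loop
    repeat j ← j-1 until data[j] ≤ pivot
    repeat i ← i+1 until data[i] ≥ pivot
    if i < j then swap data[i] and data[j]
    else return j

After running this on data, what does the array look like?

6 5 5 5 5 7 6

pivot = data[0] = 6; i = -1, j = 7
j→6 (data[6]=6≤6), i→0 (data[0]=6≥6); i<j, swap → 6 5 5 7 5 5 6
j→5 (data[5]=5≤6), i→3 (data[3]=7≥6); i<j, swap → 6 5 5 5 5 7 6
j→4, i→5; i≥j, return j=4. data = 6 5 5 5 5 7 6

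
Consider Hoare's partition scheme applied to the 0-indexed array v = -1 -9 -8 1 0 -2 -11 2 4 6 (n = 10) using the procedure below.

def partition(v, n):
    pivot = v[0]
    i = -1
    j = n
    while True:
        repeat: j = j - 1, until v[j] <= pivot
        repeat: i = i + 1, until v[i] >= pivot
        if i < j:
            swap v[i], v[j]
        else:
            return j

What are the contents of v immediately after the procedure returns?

pivot = v[0] = -1; i = -1, j = 10
j→6 (v[6]=-11≤-1), i→0 (v[0]=-1≥-1); i<j, swap → -11 -9 -8 1 0 -2 -1 2 4 6
j→5 (v[5]=-2≤-1), i→3 (v[3]=1≥-1); i<j, swap → -11 -9 -8 -2 0 1 -1 2 4 6
j→3, i→4; i≥j, return j=3. v = -11 -9 -8 -2 0 1 -1 2 4 6

-11 -9 -8 -2 0 1 -1 2 4 6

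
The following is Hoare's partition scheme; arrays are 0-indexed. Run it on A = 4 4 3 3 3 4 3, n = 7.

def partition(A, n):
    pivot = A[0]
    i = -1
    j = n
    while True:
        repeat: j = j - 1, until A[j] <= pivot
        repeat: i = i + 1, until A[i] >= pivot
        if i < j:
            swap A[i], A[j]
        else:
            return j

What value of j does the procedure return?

4

pivot = A[0] = 4; i = -1, j = 7
j→6 (A[6]=3≤4), i→0 (A[0]=4≥4); i<j, swap → 3 4 3 3 3 4 4
j→5 (A[5]=4≤4), i→1 (A[1]=4≥4); i<j, swap → 3 4 3 3 3 4 4
j→4, i→5; i≥j, return j=4. A = 3 4 3 3 3 4 4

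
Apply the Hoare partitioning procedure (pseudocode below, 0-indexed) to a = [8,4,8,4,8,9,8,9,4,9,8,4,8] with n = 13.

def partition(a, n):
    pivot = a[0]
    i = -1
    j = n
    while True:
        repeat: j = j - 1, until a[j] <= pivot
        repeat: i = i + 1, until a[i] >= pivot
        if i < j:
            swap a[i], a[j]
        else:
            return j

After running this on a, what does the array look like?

[8,4,4,4,8,4,8,9,9,9,8,8,8]

pivot = a[0] = 8; i = -1, j = 13
j→12 (a[12]=8≤8), i→0 (a[0]=8≥8); i<j, swap → [8,4,8,4,8,9,8,9,4,9,8,4,8]
j→11 (a[11]=4≤8), i→2 (a[2]=8≥8); i<j, swap → [8,4,4,4,8,9,8,9,4,9,8,8,8]
j→10 (a[10]=8≤8), i→4 (a[4]=8≥8); i<j, swap → [8,4,4,4,8,9,8,9,4,9,8,8,8]
j→8 (a[8]=4≤8), i→5 (a[5]=9≥8); i<j, swap → [8,4,4,4,8,4,8,9,9,9,8,8,8]
j→6, i→6; i≥j, return j=6. a = [8,4,4,4,8,4,8,9,9,9,8,8,8]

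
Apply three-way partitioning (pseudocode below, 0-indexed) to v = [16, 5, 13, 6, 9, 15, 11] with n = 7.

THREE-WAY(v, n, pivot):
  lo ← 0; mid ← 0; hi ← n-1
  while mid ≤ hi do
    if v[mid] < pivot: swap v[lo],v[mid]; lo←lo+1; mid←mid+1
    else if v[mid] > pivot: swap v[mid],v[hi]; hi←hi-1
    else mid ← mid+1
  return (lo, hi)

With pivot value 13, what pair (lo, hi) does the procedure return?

(4, 4)

pivot = 13; lo=0, mid=0, hi=6
v[mid]=16>13: swap v[0],v[6]; hi=5 → [11, 5, 13, 6, 9, 15, 16]
v[mid]=11<13: swap v[0],v[0]; lo=1,mid=1 → [11, 5, 13, 6, 9, 15, 16]
v[mid]=5<13: swap v[1],v[1]; lo=2,mid=2 → [11, 5, 13, 6, 9, 15, 16]
v[mid]=13=13: mid=3
v[mid]=6<13: swap v[2],v[3]; lo=3,mid=4 → [11, 5, 6, 13, 9, 15, 16]
v[mid]=9<13: swap v[3],v[4]; lo=4,mid=5 → [11, 5, 6, 9, 13, 15, 16]
v[mid]=15>13: swap v[5],v[5]; hi=4 → [11, 5, 6, 9, 13, 15, 16]
end: lo=4, hi=4; v = [11, 5, 6, 9, 13, 15, 16]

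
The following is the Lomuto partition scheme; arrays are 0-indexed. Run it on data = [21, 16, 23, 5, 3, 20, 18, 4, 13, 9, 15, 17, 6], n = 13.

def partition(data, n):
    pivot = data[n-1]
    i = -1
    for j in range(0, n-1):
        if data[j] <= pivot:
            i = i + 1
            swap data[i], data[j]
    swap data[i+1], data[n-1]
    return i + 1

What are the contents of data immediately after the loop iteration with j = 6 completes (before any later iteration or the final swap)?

[5, 3, 23, 21, 16, 20, 18, 4, 13, 9, 15, 17, 6]

pivot = data[12] = 6; i = -1
j=0: data[0]=21 > 6 → no swap
j=1: data[1]=16 > 6 → no swap
j=2: data[2]=23 > 6 → no swap
j=3: data[3]=5 ≤ 6 → i=0, swap data[0],data[3] → [5, 16, 23, 21, 3, 20, 18, 4, 13, 9, 15, 17, 6]
j=4: data[4]=3 ≤ 6 → i=1, swap data[1],data[4] → [5, 3, 23, 21, 16, 20, 18, 4, 13, 9, 15, 17, 6]
j=5: data[5]=20 > 6 → no swap
j=6: data[6]=18 > 6 → no swap
(after j=6) data = [5, 3, 23, 21, 16, 20, 18, 4, 13, 9, 15, 17, 6]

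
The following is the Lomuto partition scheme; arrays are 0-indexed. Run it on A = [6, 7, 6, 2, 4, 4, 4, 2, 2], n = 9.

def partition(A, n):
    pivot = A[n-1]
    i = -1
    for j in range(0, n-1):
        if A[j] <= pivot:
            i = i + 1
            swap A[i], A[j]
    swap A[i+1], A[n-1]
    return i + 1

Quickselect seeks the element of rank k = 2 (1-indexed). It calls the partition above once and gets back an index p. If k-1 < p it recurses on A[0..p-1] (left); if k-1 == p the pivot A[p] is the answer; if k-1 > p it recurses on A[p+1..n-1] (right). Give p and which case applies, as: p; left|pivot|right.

2; left

pivot = A[8] = 2; i = -1
j=0: A[0]=6 > 2 → no swap
j=1: A[1]=7 > 2 → no swap
j=2: A[2]=6 > 2 → no swap
j=3: A[3]=2 ≤ 2 → i=0, swap A[0],A[3] → [2, 7, 6, 6, 4, 4, 4, 2, 2]
j=4: A[4]=4 > 2 → no swap
j=5: A[5]=4 > 2 → no swap
j=6: A[6]=4 > 2 → no swap
j=7: A[7]=2 ≤ 2 → i=1, swap A[1],A[7] → [2, 2, 6, 6, 4, 4, 4, 7, 2]
final swap A[2],A[8] → [2, 2, 2, 6, 4, 4, 4, 7, 6]; return 2
p = 2; k-1 = 1 < 2 ⇒ left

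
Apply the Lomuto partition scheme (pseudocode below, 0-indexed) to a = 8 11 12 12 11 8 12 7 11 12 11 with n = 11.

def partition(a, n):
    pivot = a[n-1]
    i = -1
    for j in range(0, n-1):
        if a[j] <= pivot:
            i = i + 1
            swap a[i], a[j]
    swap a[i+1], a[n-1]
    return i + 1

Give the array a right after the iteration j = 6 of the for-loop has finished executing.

8 11 11 8 12 12 12 7 11 12 11

pivot=11, i=-1
j=0: 8≤11, i=0, swap(0,0) ⇒ 8 11 12 12 11 8 12 7 11 12 11
j=1: 11≤11, i=1, swap(1,1) ⇒ 8 11 12 12 11 8 12 7 11 12 11
j=2: 12>11, skip
j=3: 12>11, skip
j=4: 11≤11, i=2, swap(2,4) ⇒ 8 11 11 12 12 8 12 7 11 12 11
j=5: 8≤11, i=3, swap(3,5) ⇒ 8 11 11 8 12 12 12 7 11 12 11
j=6: 12>11, skip
(after j=6) a = 8 11 11 8 12 12 12 7 11 12 11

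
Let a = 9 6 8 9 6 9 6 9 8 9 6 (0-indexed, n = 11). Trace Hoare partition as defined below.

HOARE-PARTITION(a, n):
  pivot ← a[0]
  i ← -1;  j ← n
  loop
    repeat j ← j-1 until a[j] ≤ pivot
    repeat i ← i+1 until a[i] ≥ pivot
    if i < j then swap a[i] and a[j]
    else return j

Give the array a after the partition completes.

6 6 8 9 6 8 6 9 9 9 9

pivot = a[0] = 9; i = -1, j = 11
j→10 (a[10]=6≤9), i→0 (a[0]=9≥9); i<j, swap → 6 6 8 9 6 9 6 9 8 9 9
j→9 (a[9]=9≤9), i→3 (a[3]=9≥9); i<j, swap → 6 6 8 9 6 9 6 9 8 9 9
j→8 (a[8]=8≤9), i→5 (a[5]=9≥9); i<j, swap → 6 6 8 9 6 8 6 9 9 9 9
j→7, i→7; i≥j, return j=7. a = 6 6 8 9 6 8 6 9 9 9 9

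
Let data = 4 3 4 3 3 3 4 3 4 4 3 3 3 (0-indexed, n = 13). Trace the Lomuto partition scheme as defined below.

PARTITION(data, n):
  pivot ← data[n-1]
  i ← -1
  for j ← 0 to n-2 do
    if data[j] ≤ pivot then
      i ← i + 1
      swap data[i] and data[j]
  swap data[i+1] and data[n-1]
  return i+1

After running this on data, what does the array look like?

pivot=3, i=-1
j=0: 4>3, skip
j=1: 3≤3, i=0, swap(0,1) ⇒ 3 4 4 3 3 3 4 3 4 4 3 3 3
j=2: 4>3, skip
j=3: 3≤3, i=1, swap(1,3) ⇒ 3 3 4 4 3 3 4 3 4 4 3 3 3
j=4: 3≤3, i=2, swap(2,4) ⇒ 3 3 3 4 4 3 4 3 4 4 3 3 3
j=5: 3≤3, i=3, swap(3,5) ⇒ 3 3 3 3 4 4 4 3 4 4 3 3 3
j=6: 4>3, skip
j=7: 3≤3, i=4, swap(4,7) ⇒ 3 3 3 3 3 4 4 4 4 4 3 3 3
j=8: 4>3, skip
j=9: 4>3, skip
j=10: 3≤3, i=5, swap(5,10) ⇒ 3 3 3 3 3 3 4 4 4 4 4 3 3
j=11: 3≤3, i=6, swap(6,11) ⇒ 3 3 3 3 3 3 3 4 4 4 4 4 3
swap(7,12) ⇒ 3 3 3 3 3 3 3 3 4 4 4 4 4; return 7

3 3 3 3 3 3 3 3 4 4 4 4 4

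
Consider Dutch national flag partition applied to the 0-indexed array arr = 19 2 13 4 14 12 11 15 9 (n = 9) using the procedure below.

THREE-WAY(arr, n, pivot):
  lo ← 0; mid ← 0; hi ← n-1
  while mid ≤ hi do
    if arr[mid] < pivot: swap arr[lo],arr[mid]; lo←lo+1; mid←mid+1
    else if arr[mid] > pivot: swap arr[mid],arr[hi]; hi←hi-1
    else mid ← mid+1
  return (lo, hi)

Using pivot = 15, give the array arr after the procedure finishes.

pivot = 15; lo=0, mid=0, hi=8
arr[mid]=19>15: swap arr[0],arr[8]; hi=7 → 9 2 13 4 14 12 11 15 19
arr[mid]=9<15: swap arr[0],arr[0]; lo=1,mid=1 → 9 2 13 4 14 12 11 15 19
arr[mid]=2<15: swap arr[1],arr[1]; lo=2,mid=2 → 9 2 13 4 14 12 11 15 19
arr[mid]=13<15: swap arr[2],arr[2]; lo=3,mid=3 → 9 2 13 4 14 12 11 15 19
arr[mid]=4<15: swap arr[3],arr[3]; lo=4,mid=4 → 9 2 13 4 14 12 11 15 19
arr[mid]=14<15: swap arr[4],arr[4]; lo=5,mid=5 → 9 2 13 4 14 12 11 15 19
arr[mid]=12<15: swap arr[5],arr[5]; lo=6,mid=6 → 9 2 13 4 14 12 11 15 19
arr[mid]=11<15: swap arr[6],arr[6]; lo=7,mid=7 → 9 2 13 4 14 12 11 15 19
arr[mid]=15=15: mid=8
end: lo=7, hi=7; arr = 9 2 13 4 14 12 11 15 19

9 2 13 4 14 12 11 15 19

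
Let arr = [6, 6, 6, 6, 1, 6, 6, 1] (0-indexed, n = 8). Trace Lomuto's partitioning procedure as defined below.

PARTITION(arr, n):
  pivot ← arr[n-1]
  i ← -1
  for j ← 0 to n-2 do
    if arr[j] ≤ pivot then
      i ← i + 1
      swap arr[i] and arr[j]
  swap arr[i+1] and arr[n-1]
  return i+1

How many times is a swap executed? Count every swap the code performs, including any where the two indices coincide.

pivot = arr[7] = 1; i = -1
j=0: arr[0]=6 > 1 → no swap
j=1: arr[1]=6 > 1 → no swap
j=2: arr[2]=6 > 1 → no swap
j=3: arr[3]=6 > 1 → no swap
j=4: arr[4]=1 ≤ 1 → i=0, swap arr[0],arr[4] → [1, 6, 6, 6, 6, 6, 6, 1]
j=5: arr[5]=6 > 1 → no swap
j=6: arr[6]=6 > 1 → no swap
final swap arr[1],arr[7] → [1, 1, 6, 6, 6, 6, 6, 6]; return 1

2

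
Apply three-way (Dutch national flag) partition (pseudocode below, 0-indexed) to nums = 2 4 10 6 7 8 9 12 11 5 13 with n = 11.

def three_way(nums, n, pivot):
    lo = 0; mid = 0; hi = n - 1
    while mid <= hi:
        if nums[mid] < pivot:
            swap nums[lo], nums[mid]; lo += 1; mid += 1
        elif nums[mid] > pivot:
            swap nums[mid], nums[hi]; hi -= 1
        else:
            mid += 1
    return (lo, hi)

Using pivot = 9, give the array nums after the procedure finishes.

2 4 5 6 7 8 9 11 12 13 10

pivot = 9; lo=0, mid=0, hi=10
nums[mid]=2<9: swap nums[0],nums[0]; lo=1,mid=1 → 2 4 10 6 7 8 9 12 11 5 13
nums[mid]=4<9: swap nums[1],nums[1]; lo=2,mid=2 → 2 4 10 6 7 8 9 12 11 5 13
nums[mid]=10>9: swap nums[2],nums[10]; hi=9 → 2 4 13 6 7 8 9 12 11 5 10
nums[mid]=13>9: swap nums[2],nums[9]; hi=8 → 2 4 5 6 7 8 9 12 11 13 10
nums[mid]=5<9: swap nums[2],nums[2]; lo=3,mid=3 → 2 4 5 6 7 8 9 12 11 13 10
nums[mid]=6<9: swap nums[3],nums[3]; lo=4,mid=4 → 2 4 5 6 7 8 9 12 11 13 10
nums[mid]=7<9: swap nums[4],nums[4]; lo=5,mid=5 → 2 4 5 6 7 8 9 12 11 13 10
nums[mid]=8<9: swap nums[5],nums[5]; lo=6,mid=6 → 2 4 5 6 7 8 9 12 11 13 10
nums[mid]=9=9: mid=7
nums[mid]=12>9: swap nums[7],nums[8]; hi=7 → 2 4 5 6 7 8 9 11 12 13 10
nums[mid]=11>9: swap nums[7],nums[7]; hi=6 → 2 4 5 6 7 8 9 11 12 13 10
end: lo=6, hi=6; nums = 2 4 5 6 7 8 9 11 12 13 10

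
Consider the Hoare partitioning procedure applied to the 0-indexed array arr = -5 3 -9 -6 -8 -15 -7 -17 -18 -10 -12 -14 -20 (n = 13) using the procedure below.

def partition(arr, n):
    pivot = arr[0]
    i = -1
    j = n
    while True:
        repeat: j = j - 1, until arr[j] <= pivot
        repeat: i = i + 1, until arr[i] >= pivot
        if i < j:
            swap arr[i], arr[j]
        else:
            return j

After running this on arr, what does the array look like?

pivot=-5
j stops at 12 (-20), i stops at 0 (-5); swap ⇒ -20 3 -9 -6 -8 -15 -7 -17 -18 -10 -12 -14 -5
j stops at 11 (-14), i stops at 1 (3); swap ⇒ -20 -14 -9 -6 -8 -15 -7 -17 -18 -10 -12 3 -5
j stops at 10, i stops at 11; i≥j ⇒ return 10. arr=-20 -14 -9 -6 -8 -15 -7 -17 -18 -10 -12 3 -5

-20 -14 -9 -6 -8 -15 -7 -17 -18 -10 -12 3 -5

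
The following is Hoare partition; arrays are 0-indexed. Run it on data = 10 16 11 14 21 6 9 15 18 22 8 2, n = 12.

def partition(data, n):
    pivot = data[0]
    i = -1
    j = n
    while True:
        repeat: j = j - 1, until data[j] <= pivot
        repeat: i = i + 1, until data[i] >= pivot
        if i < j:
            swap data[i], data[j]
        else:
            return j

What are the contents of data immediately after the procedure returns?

2 8 9 6 21 14 11 15 18 22 16 10

pivot = data[0] = 10; i = -1, j = 12
j→11 (data[11]=2≤10), i→0 (data[0]=10≥10); i<j, swap → 2 16 11 14 21 6 9 15 18 22 8 10
j→10 (data[10]=8≤10), i→1 (data[1]=16≥10); i<j, swap → 2 8 11 14 21 6 9 15 18 22 16 10
j→6 (data[6]=9≤10), i→2 (data[2]=11≥10); i<j, swap → 2 8 9 14 21 6 11 15 18 22 16 10
j→5 (data[5]=6≤10), i→3 (data[3]=14≥10); i<j, swap → 2 8 9 6 21 14 11 15 18 22 16 10
j→3, i→4; i≥j, return j=3. data = 2 8 9 6 21 14 11 15 18 22 16 10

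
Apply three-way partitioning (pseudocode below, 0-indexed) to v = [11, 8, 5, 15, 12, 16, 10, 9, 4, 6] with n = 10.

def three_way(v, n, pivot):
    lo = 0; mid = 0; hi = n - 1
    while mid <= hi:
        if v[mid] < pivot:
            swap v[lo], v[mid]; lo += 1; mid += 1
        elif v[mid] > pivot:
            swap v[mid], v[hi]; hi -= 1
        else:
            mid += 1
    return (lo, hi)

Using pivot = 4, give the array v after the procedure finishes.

[4, 5, 15, 12, 16, 10, 9, 8, 6, 11]

lo=0 mid=0 hi=9
11>4: swap(0,9), hi=8 ⇒ [6, 8, 5, 15, 12, 16, 10, 9, 4, 11]
6>4: swap(0,8), hi=7 ⇒ [4, 8, 5, 15, 12, 16, 10, 9, 6, 11]
4=4: mid=1
8>4: swap(1,7), hi=6 ⇒ [4, 9, 5, 15, 12, 16, 10, 8, 6, 11]
9>4: swap(1,6), hi=5 ⇒ [4, 10, 5, 15, 12, 16, 9, 8, 6, 11]
10>4: swap(1,5), hi=4 ⇒ [4, 16, 5, 15, 12, 10, 9, 8, 6, 11]
16>4: swap(1,4), hi=3 ⇒ [4, 12, 5, 15, 16, 10, 9, 8, 6, 11]
12>4: swap(1,3), hi=2 ⇒ [4, 15, 5, 12, 16, 10, 9, 8, 6, 11]
15>4: swap(1,2), hi=1 ⇒ [4, 5, 15, 12, 16, 10, 9, 8, 6, 11]
5>4: swap(1,1), hi=0 ⇒ [4, 5, 15, 12, 16, 10, 9, 8, 6, 11]
done. lo=0 hi=0; v=[4, 5, 15, 12, 16, 10, 9, 8, 6, 11]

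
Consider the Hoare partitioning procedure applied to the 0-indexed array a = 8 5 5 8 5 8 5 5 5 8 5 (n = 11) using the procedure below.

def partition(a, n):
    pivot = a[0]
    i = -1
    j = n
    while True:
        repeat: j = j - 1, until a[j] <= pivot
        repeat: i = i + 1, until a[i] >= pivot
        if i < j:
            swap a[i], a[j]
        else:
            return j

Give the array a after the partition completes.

5 5 5 8 5 5 5 5 8 8 8

pivot = a[0] = 8; i = -1, j = 11
j→10 (a[10]=5≤8), i→0 (a[0]=8≥8); i<j, swap → 5 5 5 8 5 8 5 5 5 8 8
j→9 (a[9]=8≤8), i→3 (a[3]=8≥8); i<j, swap → 5 5 5 8 5 8 5 5 5 8 8
j→8 (a[8]=5≤8), i→5 (a[5]=8≥8); i<j, swap → 5 5 5 8 5 5 5 5 8 8 8
j→7, i→8; i≥j, return j=7. a = 5 5 5 8 5 5 5 5 8 8 8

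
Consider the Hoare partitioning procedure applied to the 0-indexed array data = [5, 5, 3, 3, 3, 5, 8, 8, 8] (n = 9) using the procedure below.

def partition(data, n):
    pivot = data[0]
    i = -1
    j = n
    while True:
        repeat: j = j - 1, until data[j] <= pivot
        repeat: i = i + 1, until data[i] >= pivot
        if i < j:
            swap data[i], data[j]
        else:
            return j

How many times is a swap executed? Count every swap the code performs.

pivot = data[0] = 5; i = -1, j = 9
j→5 (data[5]=5≤5), i→0 (data[0]=5≥5); i<j, swap → [5, 5, 3, 3, 3, 5, 8, 8, 8]
j→4 (data[4]=3≤5), i→1 (data[1]=5≥5); i<j, swap → [5, 3, 3, 3, 5, 5, 8, 8, 8]
j→3, i→4; i≥j, return j=3. data = [5, 3, 3, 3, 5, 5, 8, 8, 8]

2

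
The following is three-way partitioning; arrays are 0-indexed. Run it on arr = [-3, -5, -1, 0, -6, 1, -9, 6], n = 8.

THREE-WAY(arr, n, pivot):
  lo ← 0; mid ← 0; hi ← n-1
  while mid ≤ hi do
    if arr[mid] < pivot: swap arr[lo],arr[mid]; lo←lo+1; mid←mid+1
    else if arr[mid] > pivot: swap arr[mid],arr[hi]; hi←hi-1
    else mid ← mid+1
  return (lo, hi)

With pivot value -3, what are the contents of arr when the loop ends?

lo=0 mid=0 hi=7
-3=-3: mid=1
-5<-3: swap(0,1), lo=1 mid=2 ⇒ [-5, -3, -1, 0, -6, 1, -9, 6]
-1>-3: swap(2,7), hi=6 ⇒ [-5, -3, 6, 0, -6, 1, -9, -1]
6>-3: swap(2,6), hi=5 ⇒ [-5, -3, -9, 0, -6, 1, 6, -1]
-9<-3: swap(1,2), lo=2 mid=3 ⇒ [-5, -9, -3, 0, -6, 1, 6, -1]
0>-3: swap(3,5), hi=4 ⇒ [-5, -9, -3, 1, -6, 0, 6, -1]
1>-3: swap(3,4), hi=3 ⇒ [-5, -9, -3, -6, 1, 0, 6, -1]
-6<-3: swap(2,3), lo=3 mid=4 ⇒ [-5, -9, -6, -3, 1, 0, 6, -1]
done. lo=3 hi=3; arr=[-5, -9, -6, -3, 1, 0, 6, -1]

[-5, -9, -6, -3, 1, 0, 6, -1]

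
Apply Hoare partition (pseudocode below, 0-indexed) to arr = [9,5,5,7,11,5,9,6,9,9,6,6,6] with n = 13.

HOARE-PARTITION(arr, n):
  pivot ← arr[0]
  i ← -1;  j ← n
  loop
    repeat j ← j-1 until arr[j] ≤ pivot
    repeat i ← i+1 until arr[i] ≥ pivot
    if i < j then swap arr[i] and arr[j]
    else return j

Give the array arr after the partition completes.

pivot = arr[0] = 9; i = -1, j = 13
j→12 (arr[12]=6≤9), i→0 (arr[0]=9≥9); i<j, swap → [6,5,5,7,11,5,9,6,9,9,6,6,9]
j→11 (arr[11]=6≤9), i→4 (arr[4]=11≥9); i<j, swap → [6,5,5,7,6,5,9,6,9,9,6,11,9]
j→10 (arr[10]=6≤9), i→6 (arr[6]=9≥9); i<j, swap → [6,5,5,7,6,5,6,6,9,9,9,11,9]
j→9 (arr[9]=9≤9), i→8 (arr[8]=9≥9); i<j, swap → [6,5,5,7,6,5,6,6,9,9,9,11,9]
j→8, i→9; i≥j, return j=8. arr = [6,5,5,7,6,5,6,6,9,9,9,11,9]

[6,5,5,7,6,5,6,6,9,9,9,11,9]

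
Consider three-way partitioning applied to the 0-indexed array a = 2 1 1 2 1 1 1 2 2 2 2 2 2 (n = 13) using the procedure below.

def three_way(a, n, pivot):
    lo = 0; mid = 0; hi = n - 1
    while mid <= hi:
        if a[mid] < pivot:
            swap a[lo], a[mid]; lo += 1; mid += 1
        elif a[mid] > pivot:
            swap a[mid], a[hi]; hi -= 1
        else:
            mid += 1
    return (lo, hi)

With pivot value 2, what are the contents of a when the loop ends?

1 1 1 1 1 2 2 2 2 2 2 2 2

lo=0 mid=0 hi=12
2=2: mid=1
1<2: swap(0,1), lo=1 mid=2 ⇒ 1 2 1 2 1 1 1 2 2 2 2 2 2
1<2: swap(1,2), lo=2 mid=3 ⇒ 1 1 2 2 1 1 1 2 2 2 2 2 2
2=2: mid=4
1<2: swap(2,4), lo=3 mid=5 ⇒ 1 1 1 2 2 1 1 2 2 2 2 2 2
1<2: swap(3,5), lo=4 mid=6 ⇒ 1 1 1 1 2 2 1 2 2 2 2 2 2
1<2: swap(4,6), lo=5 mid=7 ⇒ 1 1 1 1 1 2 2 2 2 2 2 2 2
2=2: mid=8
2=2: mid=9
2=2: mid=10
2=2: mid=11
2=2: mid=12
2=2: mid=13
done. lo=5 hi=12; a=1 1 1 1 1 2 2 2 2 2 2 2 2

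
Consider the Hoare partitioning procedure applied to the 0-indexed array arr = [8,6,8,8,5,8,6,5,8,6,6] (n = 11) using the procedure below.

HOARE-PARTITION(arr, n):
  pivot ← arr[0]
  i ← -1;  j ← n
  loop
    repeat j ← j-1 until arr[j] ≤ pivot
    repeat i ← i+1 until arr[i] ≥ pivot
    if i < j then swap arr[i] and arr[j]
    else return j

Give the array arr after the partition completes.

[6,6,6,8,5,5,6,8,8,8,8]

pivot=8
j stops at 10 (6), i stops at 0 (8); swap ⇒ [6,6,8,8,5,8,6,5,8,6,8]
j stops at 9 (6), i stops at 2 (8); swap ⇒ [6,6,6,8,5,8,6,5,8,8,8]
j stops at 8 (8), i stops at 3 (8); swap ⇒ [6,6,6,8,5,8,6,5,8,8,8]
j stops at 7 (5), i stops at 5 (8); swap ⇒ [6,6,6,8,5,5,6,8,8,8,8]
j stops at 6, i stops at 7; i≥j ⇒ return 6. arr=[6,6,6,8,5,5,6,8,8,8,8]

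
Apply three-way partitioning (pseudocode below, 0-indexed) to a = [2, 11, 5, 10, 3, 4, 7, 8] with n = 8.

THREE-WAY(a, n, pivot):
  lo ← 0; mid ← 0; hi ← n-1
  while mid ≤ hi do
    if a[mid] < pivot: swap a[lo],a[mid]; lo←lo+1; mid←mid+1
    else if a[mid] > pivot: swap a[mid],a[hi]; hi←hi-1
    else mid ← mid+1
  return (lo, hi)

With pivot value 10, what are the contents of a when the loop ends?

[2, 8, 5, 3, 4, 7, 10, 11]

pivot = 10; lo=0, mid=0, hi=7
a[mid]=2<10: swap a[0],a[0]; lo=1,mid=1 → [2, 11, 5, 10, 3, 4, 7, 8]
a[mid]=11>10: swap a[1],a[7]; hi=6 → [2, 8, 5, 10, 3, 4, 7, 11]
a[mid]=8<10: swap a[1],a[1]; lo=2,mid=2 → [2, 8, 5, 10, 3, 4, 7, 11]
a[mid]=5<10: swap a[2],a[2]; lo=3,mid=3 → [2, 8, 5, 10, 3, 4, 7, 11]
a[mid]=10=10: mid=4
a[mid]=3<10: swap a[3],a[4]; lo=4,mid=5 → [2, 8, 5, 3, 10, 4, 7, 11]
a[mid]=4<10: swap a[4],a[5]; lo=5,mid=6 → [2, 8, 5, 3, 4, 10, 7, 11]
a[mid]=7<10: swap a[5],a[6]; lo=6,mid=7 → [2, 8, 5, 3, 4, 7, 10, 11]
end: lo=6, hi=6; a = [2, 8, 5, 3, 4, 7, 10, 11]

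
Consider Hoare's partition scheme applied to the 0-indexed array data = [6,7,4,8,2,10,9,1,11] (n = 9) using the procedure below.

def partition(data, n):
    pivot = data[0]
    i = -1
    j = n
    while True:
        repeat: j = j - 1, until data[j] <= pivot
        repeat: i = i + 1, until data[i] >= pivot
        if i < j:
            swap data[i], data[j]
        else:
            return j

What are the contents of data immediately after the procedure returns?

pivot = data[0] = 6; i = -1, j = 9
j→7 (data[7]=1≤6), i→0 (data[0]=6≥6); i<j, swap → [1,7,4,8,2,10,9,6,11]
j→4 (data[4]=2≤6), i→1 (data[1]=7≥6); i<j, swap → [1,2,4,8,7,10,9,6,11]
j→2, i→3; i≥j, return j=2. data = [1,2,4,8,7,10,9,6,11]

[1,2,4,8,7,10,9,6,11]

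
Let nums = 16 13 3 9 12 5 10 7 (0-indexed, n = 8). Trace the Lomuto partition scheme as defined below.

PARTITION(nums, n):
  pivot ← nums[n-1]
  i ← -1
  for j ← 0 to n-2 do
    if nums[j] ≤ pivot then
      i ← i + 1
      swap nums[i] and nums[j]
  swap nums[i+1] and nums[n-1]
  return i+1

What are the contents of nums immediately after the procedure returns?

3 5 7 9 12 13 10 16

pivot = nums[7] = 7; i = -1
j=0: nums[0]=16 > 7 → no swap
j=1: nums[1]=13 > 7 → no swap
j=2: nums[2]=3 ≤ 7 → i=0, swap nums[0],nums[2] → 3 13 16 9 12 5 10 7
j=3: nums[3]=9 > 7 → no swap
j=4: nums[4]=12 > 7 → no swap
j=5: nums[5]=5 ≤ 7 → i=1, swap nums[1],nums[5] → 3 5 16 9 12 13 10 7
j=6: nums[6]=10 > 7 → no swap
final swap nums[2],nums[7] → 3 5 7 9 12 13 10 16; return 2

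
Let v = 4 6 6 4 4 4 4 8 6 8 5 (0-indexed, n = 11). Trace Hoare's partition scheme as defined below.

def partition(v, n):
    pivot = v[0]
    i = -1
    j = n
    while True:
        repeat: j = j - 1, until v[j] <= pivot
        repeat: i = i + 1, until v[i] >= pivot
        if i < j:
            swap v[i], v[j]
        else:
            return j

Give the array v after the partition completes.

pivot = v[0] = 4; i = -1, j = 11
j→6 (v[6]=4≤4), i→0 (v[0]=4≥4); i<j, swap → 4 6 6 4 4 4 4 8 6 8 5
j→5 (v[5]=4≤4), i→1 (v[1]=6≥4); i<j, swap → 4 4 6 4 4 6 4 8 6 8 5
j→4 (v[4]=4≤4), i→2 (v[2]=6≥4); i<j, swap → 4 4 4 4 6 6 4 8 6 8 5
j→3, i→3; i≥j, return j=3. v = 4 4 4 4 6 6 4 8 6 8 5

4 4 4 4 6 6 4 8 6 8 5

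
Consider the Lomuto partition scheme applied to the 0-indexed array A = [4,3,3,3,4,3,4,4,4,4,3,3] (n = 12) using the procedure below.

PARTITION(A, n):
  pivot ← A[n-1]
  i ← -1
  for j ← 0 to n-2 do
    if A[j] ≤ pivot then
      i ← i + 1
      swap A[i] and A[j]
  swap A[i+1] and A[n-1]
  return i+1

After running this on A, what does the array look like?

[3,3,3,3,3,3,4,4,4,4,4,4]

pivot=3, i=-1
j=0: 4>3, skip
j=1: 3≤3, i=0, swap(0,1) ⇒ [3,4,3,3,4,3,4,4,4,4,3,3]
j=2: 3≤3, i=1, swap(1,2) ⇒ [3,3,4,3,4,3,4,4,4,4,3,3]
j=3: 3≤3, i=2, swap(2,3) ⇒ [3,3,3,4,4,3,4,4,4,4,3,3]
j=4: 4>3, skip
j=5: 3≤3, i=3, swap(3,5) ⇒ [3,3,3,3,4,4,4,4,4,4,3,3]
j=6: 4>3, skip
j=7: 4>3, skip
j=8: 4>3, skip
j=9: 4>3, skip
j=10: 3≤3, i=4, swap(4,10) ⇒ [3,3,3,3,3,4,4,4,4,4,4,3]
swap(5,11) ⇒ [3,3,3,3,3,3,4,4,4,4,4,4]; return 5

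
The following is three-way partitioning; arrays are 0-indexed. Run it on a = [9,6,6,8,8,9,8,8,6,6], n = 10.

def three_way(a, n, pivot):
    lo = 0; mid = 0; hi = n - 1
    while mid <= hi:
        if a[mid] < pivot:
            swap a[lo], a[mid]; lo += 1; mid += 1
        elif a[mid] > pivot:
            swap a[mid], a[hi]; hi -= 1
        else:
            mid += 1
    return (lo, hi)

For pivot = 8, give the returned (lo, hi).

(4, 7)

lo=0 mid=0 hi=9
9>8: swap(0,9), hi=8 ⇒ [6,6,6,8,8,9,8,8,6,9]
6<8: swap(0,0), lo=1 mid=1 ⇒ [6,6,6,8,8,9,8,8,6,9]
6<8: swap(1,1), lo=2 mid=2 ⇒ [6,6,6,8,8,9,8,8,6,9]
6<8: swap(2,2), lo=3 mid=3 ⇒ [6,6,6,8,8,9,8,8,6,9]
8=8: mid=4
8=8: mid=5
9>8: swap(5,8), hi=7 ⇒ [6,6,6,8,8,6,8,8,9,9]
6<8: swap(3,5), lo=4 mid=6 ⇒ [6,6,6,6,8,8,8,8,9,9]
8=8: mid=7
8=8: mid=8
done. lo=4 hi=7; a=[6,6,6,6,8,8,8,8,9,9]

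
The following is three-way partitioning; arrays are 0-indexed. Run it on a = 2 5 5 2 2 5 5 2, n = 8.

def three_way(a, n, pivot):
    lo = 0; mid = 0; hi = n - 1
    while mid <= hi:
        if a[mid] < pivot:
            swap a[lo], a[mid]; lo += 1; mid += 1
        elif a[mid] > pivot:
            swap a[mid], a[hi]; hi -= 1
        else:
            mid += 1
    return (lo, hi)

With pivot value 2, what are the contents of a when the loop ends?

lo=0 mid=0 hi=7
2=2: mid=1
5>2: swap(1,7), hi=6 ⇒ 2 2 5 2 2 5 5 5
2=2: mid=2
5>2: swap(2,6), hi=5 ⇒ 2 2 5 2 2 5 5 5
5>2: swap(2,5), hi=4 ⇒ 2 2 5 2 2 5 5 5
5>2: swap(2,4), hi=3 ⇒ 2 2 2 2 5 5 5 5
2=2: mid=3
2=2: mid=4
done. lo=0 hi=3; a=2 2 2 2 5 5 5 5

2 2 2 2 5 5 5 5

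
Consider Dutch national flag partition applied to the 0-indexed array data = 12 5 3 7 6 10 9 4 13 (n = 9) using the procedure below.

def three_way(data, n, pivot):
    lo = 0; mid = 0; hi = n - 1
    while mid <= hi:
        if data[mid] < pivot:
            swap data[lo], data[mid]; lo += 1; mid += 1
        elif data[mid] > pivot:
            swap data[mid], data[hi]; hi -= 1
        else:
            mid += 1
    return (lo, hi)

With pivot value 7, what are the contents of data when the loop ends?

lo=0 mid=0 hi=8
12>7: swap(0,8), hi=7 ⇒ 13 5 3 7 6 10 9 4 12
13>7: swap(0,7), hi=6 ⇒ 4 5 3 7 6 10 9 13 12
4<7: swap(0,0), lo=1 mid=1 ⇒ 4 5 3 7 6 10 9 13 12
5<7: swap(1,1), lo=2 mid=2 ⇒ 4 5 3 7 6 10 9 13 12
3<7: swap(2,2), lo=3 mid=3 ⇒ 4 5 3 7 6 10 9 13 12
7=7: mid=4
6<7: swap(3,4), lo=4 mid=5 ⇒ 4 5 3 6 7 10 9 13 12
10>7: swap(5,6), hi=5 ⇒ 4 5 3 6 7 9 10 13 12
9>7: swap(5,5), hi=4 ⇒ 4 5 3 6 7 9 10 13 12
done. lo=4 hi=4; data=4 5 3 6 7 9 10 13 12

4 5 3 6 7 9 10 13 12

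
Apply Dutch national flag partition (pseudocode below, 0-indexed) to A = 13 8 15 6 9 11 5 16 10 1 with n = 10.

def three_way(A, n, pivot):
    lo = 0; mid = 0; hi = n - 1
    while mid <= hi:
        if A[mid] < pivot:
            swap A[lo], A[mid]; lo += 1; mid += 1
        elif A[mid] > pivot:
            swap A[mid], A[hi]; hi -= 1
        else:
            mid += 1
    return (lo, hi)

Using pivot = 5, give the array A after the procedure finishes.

pivot = 5; lo=0, mid=0, hi=9
A[mid]=13>5: swap A[0],A[9]; hi=8 → 1 8 15 6 9 11 5 16 10 13
A[mid]=1<5: swap A[0],A[0]; lo=1,mid=1 → 1 8 15 6 9 11 5 16 10 13
A[mid]=8>5: swap A[1],A[8]; hi=7 → 1 10 15 6 9 11 5 16 8 13
A[mid]=10>5: swap A[1],A[7]; hi=6 → 1 16 15 6 9 11 5 10 8 13
A[mid]=16>5: swap A[1],A[6]; hi=5 → 1 5 15 6 9 11 16 10 8 13
A[mid]=5=5: mid=2
A[mid]=15>5: swap A[2],A[5]; hi=4 → 1 5 11 6 9 15 16 10 8 13
A[mid]=11>5: swap A[2],A[4]; hi=3 → 1 5 9 6 11 15 16 10 8 13
A[mid]=9>5: swap A[2],A[3]; hi=2 → 1 5 6 9 11 15 16 10 8 13
A[mid]=6>5: swap A[2],A[2]; hi=1 → 1 5 6 9 11 15 16 10 8 13
end: lo=1, hi=1; A = 1 5 6 9 11 15 16 10 8 13

1 5 6 9 11 15 16 10 8 13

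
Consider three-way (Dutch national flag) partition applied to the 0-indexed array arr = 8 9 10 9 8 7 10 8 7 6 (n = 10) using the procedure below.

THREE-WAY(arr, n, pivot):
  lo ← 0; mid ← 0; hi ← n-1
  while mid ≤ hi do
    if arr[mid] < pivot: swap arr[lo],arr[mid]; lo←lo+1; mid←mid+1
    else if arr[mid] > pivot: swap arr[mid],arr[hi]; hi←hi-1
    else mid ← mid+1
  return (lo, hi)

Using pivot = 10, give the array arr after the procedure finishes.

pivot = 10; lo=0, mid=0, hi=9
arr[mid]=8<10: swap arr[0],arr[0]; lo=1,mid=1 → 8 9 10 9 8 7 10 8 7 6
arr[mid]=9<10: swap arr[1],arr[1]; lo=2,mid=2 → 8 9 10 9 8 7 10 8 7 6
arr[mid]=10=10: mid=3
arr[mid]=9<10: swap arr[2],arr[3]; lo=3,mid=4 → 8 9 9 10 8 7 10 8 7 6
arr[mid]=8<10: swap arr[3],arr[4]; lo=4,mid=5 → 8 9 9 8 10 7 10 8 7 6
arr[mid]=7<10: swap arr[4],arr[5]; lo=5,mid=6 → 8 9 9 8 7 10 10 8 7 6
arr[mid]=10=10: mid=7
arr[mid]=8<10: swap arr[5],arr[7]; lo=6,mid=8 → 8 9 9 8 7 8 10 10 7 6
arr[mid]=7<10: swap arr[6],arr[8]; lo=7,mid=9 → 8 9 9 8 7 8 7 10 10 6
arr[mid]=6<10: swap arr[7],arr[9]; lo=8,mid=10 → 8 9 9 8 7 8 7 6 10 10
end: lo=8, hi=9; arr = 8 9 9 8 7 8 7 6 10 10

8 9 9 8 7 8 7 6 10 10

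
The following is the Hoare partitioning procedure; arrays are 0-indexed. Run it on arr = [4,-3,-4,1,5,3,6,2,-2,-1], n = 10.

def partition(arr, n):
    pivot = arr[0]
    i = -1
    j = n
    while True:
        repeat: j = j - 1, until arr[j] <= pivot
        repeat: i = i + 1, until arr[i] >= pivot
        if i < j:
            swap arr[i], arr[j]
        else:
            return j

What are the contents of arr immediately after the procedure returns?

pivot=4
j stops at 9 (-1), i stops at 0 (4); swap ⇒ [-1,-3,-4,1,5,3,6,2,-2,4]
j stops at 8 (-2), i stops at 4 (5); swap ⇒ [-1,-3,-4,1,-2,3,6,2,5,4]
j stops at 7 (2), i stops at 6 (6); swap ⇒ [-1,-3,-4,1,-2,3,2,6,5,4]
j stops at 6, i stops at 7; i≥j ⇒ return 6. arr=[-1,-3,-4,1,-2,3,2,6,5,4]

[-1,-3,-4,1,-2,3,2,6,5,4]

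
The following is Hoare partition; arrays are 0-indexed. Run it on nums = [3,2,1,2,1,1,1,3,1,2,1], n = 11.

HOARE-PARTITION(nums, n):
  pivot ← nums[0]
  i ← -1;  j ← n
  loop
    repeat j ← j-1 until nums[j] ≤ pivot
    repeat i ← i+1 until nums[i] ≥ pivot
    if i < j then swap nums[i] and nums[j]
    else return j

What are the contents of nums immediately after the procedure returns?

[1,2,1,2,1,1,1,2,1,3,3]

pivot = nums[0] = 3; i = -1, j = 11
j→10 (nums[10]=1≤3), i→0 (nums[0]=3≥3); i<j, swap → [1,2,1,2,1,1,1,3,1,2,3]
j→9 (nums[9]=2≤3), i→7 (nums[7]=3≥3); i<j, swap → [1,2,1,2,1,1,1,2,1,3,3]
j→8, i→9; i≥j, return j=8. nums = [1,2,1,2,1,1,1,2,1,3,3]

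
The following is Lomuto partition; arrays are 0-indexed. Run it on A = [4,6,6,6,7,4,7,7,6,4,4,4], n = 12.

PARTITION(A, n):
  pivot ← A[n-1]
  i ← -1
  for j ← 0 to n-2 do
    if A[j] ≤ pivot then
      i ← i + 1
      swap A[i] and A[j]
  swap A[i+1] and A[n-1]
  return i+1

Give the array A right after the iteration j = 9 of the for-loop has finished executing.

pivot = A[11] = 4; i = -1
j=0: A[0]=4 ≤ 4 → i=0, swap A[0],A[0] (no change) → [4,6,6,6,7,4,7,7,6,4,4,4]
j=1: A[1]=6 > 4 → no swap
j=2: A[2]=6 > 4 → no swap
j=3: A[3]=6 > 4 → no swap
j=4: A[4]=7 > 4 → no swap
j=5: A[5]=4 ≤ 4 → i=1, swap A[1],A[5] → [4,4,6,6,7,6,7,7,6,4,4,4]
j=6: A[6]=7 > 4 → no swap
j=7: A[7]=7 > 4 → no swap
j=8: A[8]=6 > 4 → no swap
j=9: A[9]=4 ≤ 4 → i=2, swap A[2],A[9] → [4,4,4,6,7,6,7,7,6,6,4,4]
(after j=9) A = [4,4,4,6,7,6,7,7,6,6,4,4]

[4,4,4,6,7,6,7,7,6,6,4,4]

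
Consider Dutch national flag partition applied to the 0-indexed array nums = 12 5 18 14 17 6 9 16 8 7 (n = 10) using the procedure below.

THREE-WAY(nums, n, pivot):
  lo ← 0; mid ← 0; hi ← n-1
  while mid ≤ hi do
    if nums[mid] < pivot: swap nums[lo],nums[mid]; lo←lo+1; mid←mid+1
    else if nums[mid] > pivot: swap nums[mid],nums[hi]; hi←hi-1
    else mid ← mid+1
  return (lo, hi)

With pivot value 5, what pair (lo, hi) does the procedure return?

(0, 0)

lo=0 mid=0 hi=9
12>5: swap(0,9), hi=8 ⇒ 7 5 18 14 17 6 9 16 8 12
7>5: swap(0,8), hi=7 ⇒ 8 5 18 14 17 6 9 16 7 12
8>5: swap(0,7), hi=6 ⇒ 16 5 18 14 17 6 9 8 7 12
16>5: swap(0,6), hi=5 ⇒ 9 5 18 14 17 6 16 8 7 12
9>5: swap(0,5), hi=4 ⇒ 6 5 18 14 17 9 16 8 7 12
6>5: swap(0,4), hi=3 ⇒ 17 5 18 14 6 9 16 8 7 12
17>5: swap(0,3), hi=2 ⇒ 14 5 18 17 6 9 16 8 7 12
14>5: swap(0,2), hi=1 ⇒ 18 5 14 17 6 9 16 8 7 12
18>5: swap(0,1), hi=0 ⇒ 5 18 14 17 6 9 16 8 7 12
5=5: mid=1
done. lo=0 hi=0; nums=5 18 14 17 6 9 16 8 7 12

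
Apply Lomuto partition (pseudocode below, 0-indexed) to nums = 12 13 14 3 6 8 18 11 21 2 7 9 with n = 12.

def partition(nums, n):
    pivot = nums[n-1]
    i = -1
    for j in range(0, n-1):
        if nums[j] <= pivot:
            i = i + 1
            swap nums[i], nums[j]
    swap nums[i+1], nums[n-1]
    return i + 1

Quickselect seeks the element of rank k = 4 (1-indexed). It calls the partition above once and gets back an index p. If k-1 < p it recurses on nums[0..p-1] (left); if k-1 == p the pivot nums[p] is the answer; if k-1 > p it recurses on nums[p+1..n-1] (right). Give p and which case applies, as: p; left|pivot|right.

pivot=9, i=-1
j=0: 12>9, skip
j=1: 13>9, skip
j=2: 14>9, skip
j=3: 3≤9, i=0, swap(0,3) ⇒ 3 13 14 12 6 8 18 11 21 2 7 9
j=4: 6≤9, i=1, swap(1,4) ⇒ 3 6 14 12 13 8 18 11 21 2 7 9
j=5: 8≤9, i=2, swap(2,5) ⇒ 3 6 8 12 13 14 18 11 21 2 7 9
j=6: 18>9, skip
j=7: 11>9, skip
j=8: 21>9, skip
j=9: 2≤9, i=3, swap(3,9) ⇒ 3 6 8 2 13 14 18 11 21 12 7 9
j=10: 7≤9, i=4, swap(4,10) ⇒ 3 6 8 2 7 14 18 11 21 12 13 9
swap(5,11) ⇒ 3 6 8 2 7 9 18 11 21 12 13 14; return 5
p = 5; k-1 = 3 < 5 ⇒ left

5; left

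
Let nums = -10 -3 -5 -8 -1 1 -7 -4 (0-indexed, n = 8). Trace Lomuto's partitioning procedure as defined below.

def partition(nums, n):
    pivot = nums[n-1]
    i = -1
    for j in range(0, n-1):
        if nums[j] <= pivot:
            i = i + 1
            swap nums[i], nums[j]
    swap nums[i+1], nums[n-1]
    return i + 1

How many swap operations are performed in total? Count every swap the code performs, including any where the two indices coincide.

5

pivot = nums[7] = -4; i = -1
j=0: nums[0]=-10 ≤ -4 → i=0, swap nums[0],nums[0] (no change) → -10 -3 -5 -8 -1 1 -7 -4
j=1: nums[1]=-3 > -4 → no swap
j=2: nums[2]=-5 ≤ -4 → i=1, swap nums[1],nums[2] → -10 -5 -3 -8 -1 1 -7 -4
j=3: nums[3]=-8 ≤ -4 → i=2, swap nums[2],nums[3] → -10 -5 -8 -3 -1 1 -7 -4
j=4: nums[4]=-1 > -4 → no swap
j=5: nums[5]=1 > -4 → no swap
j=6: nums[6]=-7 ≤ -4 → i=3, swap nums[3],nums[6] → -10 -5 -8 -7 -1 1 -3 -4
final swap nums[4],nums[7] → -10 -5 -8 -7 -4 1 -3 -1; return 4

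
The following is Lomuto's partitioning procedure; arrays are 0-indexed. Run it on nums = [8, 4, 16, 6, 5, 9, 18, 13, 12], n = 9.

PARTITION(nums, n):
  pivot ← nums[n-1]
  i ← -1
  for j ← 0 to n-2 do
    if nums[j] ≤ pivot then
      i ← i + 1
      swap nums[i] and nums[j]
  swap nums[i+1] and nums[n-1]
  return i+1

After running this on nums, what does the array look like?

pivot = nums[8] = 12; i = -1
j=0: nums[0]=8 ≤ 12 → i=0, swap nums[0],nums[0] (no change) → [8, 4, 16, 6, 5, 9, 18, 13, 12]
j=1: nums[1]=4 ≤ 12 → i=1, swap nums[1],nums[1] (no change) → [8, 4, 16, 6, 5, 9, 18, 13, 12]
j=2: nums[2]=16 > 12 → no swap
j=3: nums[3]=6 ≤ 12 → i=2, swap nums[2],nums[3] → [8, 4, 6, 16, 5, 9, 18, 13, 12]
j=4: nums[4]=5 ≤ 12 → i=3, swap nums[3],nums[4] → [8, 4, 6, 5, 16, 9, 18, 13, 12]
j=5: nums[5]=9 ≤ 12 → i=4, swap nums[4],nums[5] → [8, 4, 6, 5, 9, 16, 18, 13, 12]
j=6: nums[6]=18 > 12 → no swap
j=7: nums[7]=13 > 12 → no swap
final swap nums[5],nums[8] → [8, 4, 6, 5, 9, 12, 18, 13, 16]; return 5

[8, 4, 6, 5, 9, 12, 18, 13, 16]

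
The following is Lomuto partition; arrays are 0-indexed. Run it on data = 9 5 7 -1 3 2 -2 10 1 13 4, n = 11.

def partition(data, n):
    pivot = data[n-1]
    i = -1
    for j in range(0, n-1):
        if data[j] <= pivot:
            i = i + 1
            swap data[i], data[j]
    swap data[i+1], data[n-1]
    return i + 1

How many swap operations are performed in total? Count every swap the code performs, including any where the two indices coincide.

6

pivot=4, i=-1
j=0: 9>4, skip
j=1: 5>4, skip
j=2: 7>4, skip
j=3: -1≤4, i=0, swap(0,3) ⇒ -1 5 7 9 3 2 -2 10 1 13 4
j=4: 3≤4, i=1, swap(1,4) ⇒ -1 3 7 9 5 2 -2 10 1 13 4
j=5: 2≤4, i=2, swap(2,5) ⇒ -1 3 2 9 5 7 -2 10 1 13 4
j=6: -2≤4, i=3, swap(3,6) ⇒ -1 3 2 -2 5 7 9 10 1 13 4
j=7: 10>4, skip
j=8: 1≤4, i=4, swap(4,8) ⇒ -1 3 2 -2 1 7 9 10 5 13 4
j=9: 13>4, skip
swap(5,10) ⇒ -1 3 2 -2 1 4 9 10 5 13 7; return 5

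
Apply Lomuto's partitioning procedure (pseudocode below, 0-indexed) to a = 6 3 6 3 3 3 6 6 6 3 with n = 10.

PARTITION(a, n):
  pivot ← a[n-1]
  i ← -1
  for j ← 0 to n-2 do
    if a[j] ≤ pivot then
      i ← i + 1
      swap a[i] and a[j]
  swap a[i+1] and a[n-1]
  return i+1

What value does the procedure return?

pivot = a[9] = 3; i = -1
j=0: a[0]=6 > 3 → no swap
j=1: a[1]=3 ≤ 3 → i=0, swap a[0],a[1] → 3 6 6 3 3 3 6 6 6 3
j=2: a[2]=6 > 3 → no swap
j=3: a[3]=3 ≤ 3 → i=1, swap a[1],a[3] → 3 3 6 6 3 3 6 6 6 3
j=4: a[4]=3 ≤ 3 → i=2, swap a[2],a[4] → 3 3 3 6 6 3 6 6 6 3
j=5: a[5]=3 ≤ 3 → i=3, swap a[3],a[5] → 3 3 3 3 6 6 6 6 6 3
j=6: a[6]=6 > 3 → no swap
j=7: a[7]=6 > 3 → no swap
j=8: a[8]=6 > 3 → no swap
final swap a[4],a[9] → 3 3 3 3 3 6 6 6 6 6; return 4

4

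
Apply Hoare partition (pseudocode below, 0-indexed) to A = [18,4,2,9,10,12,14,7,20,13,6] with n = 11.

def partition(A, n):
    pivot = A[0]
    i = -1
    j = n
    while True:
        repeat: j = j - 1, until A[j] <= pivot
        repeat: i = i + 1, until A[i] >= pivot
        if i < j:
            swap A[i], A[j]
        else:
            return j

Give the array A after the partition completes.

pivot = A[0] = 18; i = -1, j = 11
j→10 (A[10]=6≤18), i→0 (A[0]=18≥18); i<j, swap → [6,4,2,9,10,12,14,7,20,13,18]
j→9 (A[9]=13≤18), i→8 (A[8]=20≥18); i<j, swap → [6,4,2,9,10,12,14,7,13,20,18]
j→8, i→9; i≥j, return j=8. A = [6,4,2,9,10,12,14,7,13,20,18]

[6,4,2,9,10,12,14,7,13,20,18]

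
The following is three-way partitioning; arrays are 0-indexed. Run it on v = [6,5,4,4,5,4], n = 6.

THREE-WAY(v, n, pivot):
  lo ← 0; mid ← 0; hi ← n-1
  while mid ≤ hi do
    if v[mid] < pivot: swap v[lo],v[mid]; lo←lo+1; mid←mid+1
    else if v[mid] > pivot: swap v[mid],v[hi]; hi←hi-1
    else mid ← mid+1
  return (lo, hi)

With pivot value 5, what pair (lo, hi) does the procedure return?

(3, 4)

lo=0 mid=0 hi=5
6>5: swap(0,5), hi=4 ⇒ [4,5,4,4,5,6]
4<5: swap(0,0), lo=1 mid=1 ⇒ [4,5,4,4,5,6]
5=5: mid=2
4<5: swap(1,2), lo=2 mid=3 ⇒ [4,4,5,4,5,6]
4<5: swap(2,3), lo=3 mid=4 ⇒ [4,4,4,5,5,6]
5=5: mid=5
done. lo=3 hi=4; v=[4,4,4,5,5,6]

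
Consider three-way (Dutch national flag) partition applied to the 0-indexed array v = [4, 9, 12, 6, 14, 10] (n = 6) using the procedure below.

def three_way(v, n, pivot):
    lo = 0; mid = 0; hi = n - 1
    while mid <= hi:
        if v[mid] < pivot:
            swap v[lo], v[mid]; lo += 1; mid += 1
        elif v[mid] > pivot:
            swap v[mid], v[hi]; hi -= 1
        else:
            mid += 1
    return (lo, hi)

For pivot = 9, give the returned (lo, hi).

(2, 2)

lo=0 mid=0 hi=5
4<9: swap(0,0), lo=1 mid=1 ⇒ [4, 9, 12, 6, 14, 10]
9=9: mid=2
12>9: swap(2,5), hi=4 ⇒ [4, 9, 10, 6, 14, 12]
10>9: swap(2,4), hi=3 ⇒ [4, 9, 14, 6, 10, 12]
14>9: swap(2,3), hi=2 ⇒ [4, 9, 6, 14, 10, 12]
6<9: swap(1,2), lo=2 mid=3 ⇒ [4, 6, 9, 14, 10, 12]
done. lo=2 hi=2; v=[4, 6, 9, 14, 10, 12]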